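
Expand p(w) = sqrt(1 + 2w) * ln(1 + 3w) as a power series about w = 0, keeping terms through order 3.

Write out both Maclaurin series and multiply, keeping only the needed powers.
p(0) = 0
p′(0) = 3
p′′(0) = -3
p′′′(0) = 18

3*w^3 - 3*w^2/2 + 3*w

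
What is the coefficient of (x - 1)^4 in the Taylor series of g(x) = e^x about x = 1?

e/24

Differentiate repeatedly and evaluate at the center.
g(1) = e
g′(1) = e
g′′(1) = e
g′′′(1) = e
g^(4)(1) = e
Then c_k = g^(k)(1)/k! gives each Taylor coefficient.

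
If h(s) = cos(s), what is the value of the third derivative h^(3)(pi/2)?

1

The coefficient of (s - pi/2)^3 in the expansion is 1/6, so h′′′(pi/2) = 3! * (1/6) = 1.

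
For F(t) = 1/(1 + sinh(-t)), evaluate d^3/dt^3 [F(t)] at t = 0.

7

Let u equal the inner series; expand the outer function in u and truncate.
From the series, [t^3] F = 7/6; multiply by 3! = 6 to get 7.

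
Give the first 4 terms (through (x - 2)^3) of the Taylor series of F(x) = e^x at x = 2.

(x - 2)^3*e^(2)/6 + (x - 2)^2*e^(2)/2 + (x - 2)*e^(2) + e^(2)

[(x - 2)^0] = e^(2);  [(x - 2)^1] = e^(2);  [(x - 2)^2] = e^(2)/2;  [(x - 2)^3] = e^(2)/6.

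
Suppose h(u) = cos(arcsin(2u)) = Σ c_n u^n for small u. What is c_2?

Plug the Maclaurin series of the inner function into that of the outer and collect terms.

-2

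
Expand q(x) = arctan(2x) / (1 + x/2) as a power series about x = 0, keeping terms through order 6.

Write out both Maclaurin series and multiply, keeping only the needed powers.
q(0) = 0
q′(0) = 2
q′′(0) = -2
q′′′(0) = -13
q^(4)(0) = 26
q^(5)(0) = 703
q^(6)(0) = -2109
Dividing each by k! gives the coefficients c_0, ..., c_6.

-703*x^6/240 + 703*x^5/120 + 13*x^4/12 - 13*x^3/6 - x^2 + 2*x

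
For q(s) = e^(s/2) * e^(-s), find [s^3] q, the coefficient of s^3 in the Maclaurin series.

-1/48

Write out both Maclaurin series and multiply, keeping only the needed powers.
q(0) = 1
q′(0) = -1/2
q′′(0) = 1/4
q′′′(0) = -1/8
So c_3 = q′′′(0)/3! = -1/48.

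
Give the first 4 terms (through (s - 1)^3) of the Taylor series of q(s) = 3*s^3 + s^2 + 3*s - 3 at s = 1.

q(1) = 4
q′(1) = 14
q′′(1) = 20
q′′′(1) = 18
The Taylor polynomial is Σ q^(k)(1)/k! · (s - 1)^k.

3*(s - 1)^3 + 10*(s - 1)^2 + 14*(s - 1) + 4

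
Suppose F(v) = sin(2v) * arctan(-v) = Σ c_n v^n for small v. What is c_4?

2

Multiply the two series term by term and collect like powers.
F(0) = 0
F′(0) = 0
F′′(0) = -4
F′′′(0) = 0
F^(4)(0) = 48
Dividing each by k! gives the coefficients c_0, ..., c_4.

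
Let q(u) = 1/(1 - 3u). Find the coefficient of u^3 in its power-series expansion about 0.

27

Compute the successive derivatives at the expansion point and divide by k!.
q(0) = 1
q′(0) = 3
q′′(0) = 18
q′′′(0) = 162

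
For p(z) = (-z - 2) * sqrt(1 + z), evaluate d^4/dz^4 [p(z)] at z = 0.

Distribute the polynomial across the series and collect like powers.
The coefficient of z^4 in the expansion is 1/64, so p^(4)(0) = 4! * (1/64) = 3/8.

3/8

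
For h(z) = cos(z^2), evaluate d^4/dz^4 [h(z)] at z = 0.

-12

Compute the successive derivatives at the expansion point and divide by k!.
The coefficient of z^4 in the expansion is -1/2, so h^(4)(0) = 4! * (-1/2) = -12.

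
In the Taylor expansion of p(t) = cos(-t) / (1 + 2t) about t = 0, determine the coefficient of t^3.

-7

Expand each factor separately, then convolve coefficients.
p(0) = 1
p′(0) = -2
p′′(0) = 7
p′′′(0) = -42
So c_3 = p′′′(0)/3! = -7.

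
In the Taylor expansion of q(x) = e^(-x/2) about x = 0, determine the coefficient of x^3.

Use the known series and substitute for the argument.
q(0) = 1
q′(0) = -1/2
q′′(0) = 1/4
q′′′(0) = -1/8
So c_3 = q′′′(0)/3! = -1/48.

-1/48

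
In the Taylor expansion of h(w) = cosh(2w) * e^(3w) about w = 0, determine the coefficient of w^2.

13/2

Multiply the two series term by term and collect like powers.
[w^0] = 1;  [w^1] = 3;  [w^2] = 13/2.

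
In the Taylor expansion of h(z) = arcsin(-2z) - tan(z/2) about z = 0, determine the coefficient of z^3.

-11/8

Combine the two series term by term.
h(0) = 0
h′(0) = -5/2
h′′(0) = 0
h′′′(0) = -33/4
So c_3 = h′′′(0)/3! = -11/8.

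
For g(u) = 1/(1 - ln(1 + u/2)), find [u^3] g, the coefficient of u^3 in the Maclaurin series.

1/24

Let u equal the inner series; expand the outer function in u and truncate.
g(0) = 1
g′(0) = 1/2
g′′(0) = 1/4
g′′′(0) = 1/4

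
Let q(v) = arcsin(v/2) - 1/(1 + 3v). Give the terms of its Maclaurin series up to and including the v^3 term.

Add the two expansions coefficient-wise.

1297*v^3/48 - 9*v^2 + 7*v/2 - 1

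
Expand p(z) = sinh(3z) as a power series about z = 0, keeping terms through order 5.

81*z^5/40 + 9*z^3/2 + 3*z

Use the known series and substitute for the argument.
[z^0] = 0;  [z^1] = 3;  [z^2] = 0;  [z^3] = 9/2;  [z^4] = 0;  [z^5] = 81/40.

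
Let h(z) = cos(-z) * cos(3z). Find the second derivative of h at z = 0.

-10

Multiply the two series term by term and collect like powers.
The coefficient of z^2 in the expansion is -5, so h′′(0) = 2! * (-5) = -10.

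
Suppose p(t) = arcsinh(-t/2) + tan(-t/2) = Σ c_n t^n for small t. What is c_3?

Add the two expansions coefficient-wise.

-1/48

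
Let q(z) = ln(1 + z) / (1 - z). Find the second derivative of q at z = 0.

1

Multiply the numerator's expansion by the denominator's geometric series.
From the series, [z^2] q = 1/2; multiply by 2! = 2 to get 1.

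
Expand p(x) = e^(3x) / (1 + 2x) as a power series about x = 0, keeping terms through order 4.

35*x^4/8 - x^3/2 + 5*x^2/2 + x + 1

Expand each factor separately, then convolve coefficients.
p(0) = 1
p′(0) = 1
p′′(0) = 5
p′′′(0) = -3
p^(4)(0) = 105
Then c_k = p^(k)(0)/k! gives each Taylor coefficient.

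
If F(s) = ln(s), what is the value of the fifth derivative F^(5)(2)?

Use the known series and substitute for the argument.
From the series, [(s - 2)^5] F = 1/160; multiply by 5! = 120 to get 3/4.

3/4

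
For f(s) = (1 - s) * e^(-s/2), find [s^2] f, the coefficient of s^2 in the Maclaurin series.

Multiply each power in the prefactor through the base expansion.
f(0) = 1
f′(0) = -3/2
f′′(0) = 5/4

5/8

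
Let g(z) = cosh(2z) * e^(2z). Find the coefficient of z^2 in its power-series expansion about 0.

Write out both Maclaurin series and multiply, keeping only the needed powers.
g(0) = 1
g′(0) = 2
g′′(0) = 8

4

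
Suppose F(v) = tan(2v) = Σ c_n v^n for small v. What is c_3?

[v^0] = 0;  [v^1] = 2;  [v^2] = 0;  [v^3] = 8/3.

8/3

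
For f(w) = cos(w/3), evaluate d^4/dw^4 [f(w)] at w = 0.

From the series, [w^4] f = 1/1944; multiply by 4! = 24 to get 1/81.

1/81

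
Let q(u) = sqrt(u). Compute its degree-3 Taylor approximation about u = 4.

[(u - 4)^0] = 2;  [(u - 4)^1] = 1/4;  [(u - 4)^2] = -1/64;  [(u - 4)^3] = 1/512.

(u - 4)^3/512 - (u - 4)^2/64 + (u - 4)/4 + 2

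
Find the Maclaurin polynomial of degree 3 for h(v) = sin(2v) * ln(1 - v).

Multiply the two series term by term and collect like powers.

-v^3 - 2*v^2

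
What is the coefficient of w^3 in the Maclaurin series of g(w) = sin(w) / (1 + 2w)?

Expand each factor separately, then convolve coefficients.
g(0) = 0
g′(0) = 1
g′′(0) = -4
g′′′(0) = 23
Then c_k = g^(k)(0)/k! gives each Taylor coefficient.

23/6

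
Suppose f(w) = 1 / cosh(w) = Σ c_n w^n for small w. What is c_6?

-61/720

Invert the denominator's series and multiply.
[w^0] = 1;  [w^1] = 0;  [w^2] = -1/2;  [w^3] = 0;  [w^4] = 5/24;  [w^5] = 0;  [w^6] = -61/720.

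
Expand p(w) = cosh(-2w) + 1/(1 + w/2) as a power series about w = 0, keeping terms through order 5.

Combine the two series term by term.
p(0) = 2
p′(0) = -1/2
p′′(0) = 9/2
p′′′(0) = -3/4
p^(4)(0) = 35/2
p^(5)(0) = -15/4

-w^5/32 + 35*w^4/48 - w^3/8 + 9*w^2/4 - w/2 + 2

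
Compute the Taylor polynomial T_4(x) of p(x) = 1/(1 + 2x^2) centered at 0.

4*x^4 - 2*x^2 + 1

p(0) = 1
p′(0) = 0
p′′(0) = -4
p′′′(0) = 0
p^(4)(0) = 96
Then c_k = p^(k)(0)/k! gives each Taylor coefficient.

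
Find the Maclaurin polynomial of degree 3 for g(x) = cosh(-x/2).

[x^0] = 1;  [x^1] = 0;  [x^2] = 1/8;  [x^3] = 0.

x^2/8 + 1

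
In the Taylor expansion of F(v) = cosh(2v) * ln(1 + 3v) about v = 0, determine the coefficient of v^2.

Write out both Maclaurin series and multiply, keeping only the needed powers.
F(0) = 0
F′(0) = 3
F′′(0) = -9
Dividing each by k! gives the coefficients c_0, ..., c_2.

-9/2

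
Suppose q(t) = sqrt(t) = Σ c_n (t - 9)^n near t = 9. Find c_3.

Use the known series and substitute for the argument.
So c_3 = q′′′(9)/3! = 1/3888.

1/3888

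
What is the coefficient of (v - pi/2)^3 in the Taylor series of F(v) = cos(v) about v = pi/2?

F(pi/2) = 0
F′(pi/2) = -1
F′′(pi/2) = 0
F′′′(pi/2) = 1
So c_3 = F′′′(pi/2)/3! = 1/6.

1/6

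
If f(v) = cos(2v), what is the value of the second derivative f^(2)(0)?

The coefficient of v^2 in the expansion is -2, so f′′(0) = 2! * (-2) = -4.

-4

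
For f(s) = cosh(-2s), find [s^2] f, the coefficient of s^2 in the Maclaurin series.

2

Differentiate repeatedly and evaluate at the center.
f(0) = 1
f′(0) = 0
f′′(0) = 4
So c_2 = f′′(0)/2! = 2.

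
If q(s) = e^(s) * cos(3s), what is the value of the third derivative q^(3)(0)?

Take the Cauchy product of the two expansions.
From the series, [s^3] q = -13/3; multiply by 3! = 6 to get -26.

-26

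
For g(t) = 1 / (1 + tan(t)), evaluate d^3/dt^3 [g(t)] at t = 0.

Use the geometric series for the reciprocal, then substitute.
The coefficient of t^3 in the expansion is -4/3, so g′′′(0) = 3! * (-4/3) = -8.

-8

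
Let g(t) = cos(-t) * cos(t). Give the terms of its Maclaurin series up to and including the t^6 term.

-2*t^6/45 + t^4/3 - t^2 + 1

Expand each factor separately, then convolve coefficients.
g(0) = 1
g′(0) = 0
g′′(0) = -2
g′′′(0) = 0
g^(4)(0) = 8
g^(5)(0) = 0
g^(6)(0) = -32
Dividing each by k! gives the coefficients c_0, ..., c_6.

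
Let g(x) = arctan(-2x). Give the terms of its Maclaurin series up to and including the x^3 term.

[x^0] = 0;  [x^1] = -2;  [x^2] = 0;  [x^3] = 8/3.

8*x^3/3 - 2*x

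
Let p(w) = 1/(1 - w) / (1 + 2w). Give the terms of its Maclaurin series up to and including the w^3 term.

Expand each factor separately, then convolve coefficients.
p(0) = 1
p′(0) = -1
p′′(0) = 6
p′′′(0) = -30

-5*w^3 + 3*w^2 - w + 1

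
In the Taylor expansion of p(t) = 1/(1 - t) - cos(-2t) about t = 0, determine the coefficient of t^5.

Combine the two series term by term.
p(0) = 0
p′(0) = 1
p′′(0) = 6
p′′′(0) = 6
p^(4)(0) = 8
p^(5)(0) = 120
The Taylor polynomial is Σ p^(k)(0)/k! · t^k.

1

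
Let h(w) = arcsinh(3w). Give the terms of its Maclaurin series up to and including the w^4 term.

[w^0] = 0;  [w^1] = 3;  [w^2] = 0;  [w^3] = -9/2;  [w^4] = 0.

-9*w^3/2 + 3*w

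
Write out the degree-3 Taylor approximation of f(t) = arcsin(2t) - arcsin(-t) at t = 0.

3*t^3/2 + 3*t

Combine the two series term by term.
f(0) = 0
f′(0) = 3
f′′(0) = 0
f′′′(0) = 9
Dividing each by k! gives the coefficients c_0, ..., c_3.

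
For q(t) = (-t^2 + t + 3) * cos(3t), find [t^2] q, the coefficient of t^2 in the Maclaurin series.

Multiply each power in the prefactor through the base expansion.
q(0) = 3
q′(0) = 1
q′′(0) = -29
Then c_k = q^(k)(0)/k! gives each Taylor coefficient.

-29/2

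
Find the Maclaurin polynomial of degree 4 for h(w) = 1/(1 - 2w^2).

Use the known series and substitute for the argument.
h(0) = 1
h′(0) = 0
h′′(0) = 4
h′′′(0) = 0
h^(4)(0) = 96
Dividing each by k! gives the coefficients c_0, ..., c_4.

4*w^4 + 2*w^2 + 1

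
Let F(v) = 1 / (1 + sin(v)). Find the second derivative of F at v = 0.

2

Use the geometric series for the reciprocal, then substitute.
From the series, [v^2] F = 1; multiply by 2! = 2 to get 2.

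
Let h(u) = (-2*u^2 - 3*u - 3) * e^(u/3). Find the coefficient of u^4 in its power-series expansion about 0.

Shift and add copies of the series according to the polynomial's terms.
[u^0] = -3;  [u^1] = -4;  [u^2] = -19/6;  [u^3] = -23/27;  [u^4] = -85/648.
So c_4 = h^(4)(0)/4! = -85/648.

-85/648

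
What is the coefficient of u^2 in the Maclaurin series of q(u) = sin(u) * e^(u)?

Expand each factor separately, then convolve coefficients.
q(0) = 0
q′(0) = 1
q′′(0) = 2
So c_2 = q′′(0)/2! = 1.

1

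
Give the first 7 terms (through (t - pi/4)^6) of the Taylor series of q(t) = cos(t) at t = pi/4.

-sqrt(2)*(t - pi/4)^6/1440 - sqrt(2)*(t - pi/4)^5/240 + sqrt(2)*(t - pi/4)^4/48 + sqrt(2)*(t - pi/4)^3/12 - sqrt(2)*(t - pi/4)^2/4 - sqrt(2)*(t - pi/4)/2 + sqrt(2)/2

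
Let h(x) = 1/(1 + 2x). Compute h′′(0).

Differentiate repeatedly and evaluate at the center.
The coefficient of x^2 in the expansion is 4, so h′′(0) = 2! * (4) = 8.

8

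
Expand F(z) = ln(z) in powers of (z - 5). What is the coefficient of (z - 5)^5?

1/15625

[(z - 5)^0] = ln(5);  [(z - 5)^1] = 1/5;  [(z - 5)^2] = -1/50;  [(z - 5)^3] = 1/375;  [(z - 5)^4] = -1/2500;  [(z - 5)^5] = 1/15625.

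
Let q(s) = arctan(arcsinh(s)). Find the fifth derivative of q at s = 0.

53

Substitute the inner expansion into the outer series and collect powers.
The coefficient of s^5 in the expansion is 53/120, so q^(5)(0) = 5! * (53/120) = 53.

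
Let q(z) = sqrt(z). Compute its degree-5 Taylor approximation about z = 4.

7*(z - 4)^5/131072 - 5*(z - 4)^4/16384 + (z - 4)^3/512 - (z - 4)^2/64 + (z - 4)/4 + 2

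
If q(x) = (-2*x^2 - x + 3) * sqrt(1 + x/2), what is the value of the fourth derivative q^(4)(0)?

Multiply each power in the prefactor through the base expansion.
The coefficient of x^4 in the expansion is 97/2048, so q^(4)(0) = 4! * (97/2048) = 291/256.

291/256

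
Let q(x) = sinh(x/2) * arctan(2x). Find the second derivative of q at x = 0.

Write out both Maclaurin series and multiply, keeping only the needed powers.
The coefficient of x^2 in the expansion is 1, so q′′(0) = 2! * (1) = 2.

2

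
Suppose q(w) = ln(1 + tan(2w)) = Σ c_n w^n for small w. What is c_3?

Compose series: expand the inner function first, then feed it into the outer expansion.
q(0) = 0
q′(0) = 2
q′′(0) = -4
q′′′(0) = 32
So c_3 = q′′′(0)/3! = 16/3.

16/3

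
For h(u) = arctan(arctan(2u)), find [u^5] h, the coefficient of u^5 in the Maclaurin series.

352/15

Compose series: expand the inner function first, then feed it into the outer expansion.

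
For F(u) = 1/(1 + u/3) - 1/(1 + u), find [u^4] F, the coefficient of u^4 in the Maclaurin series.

-80/81

Add the two expansions coefficient-wise.
F(0) = 0
F′(0) = 2/3
F′′(0) = -16/9
F′′′(0) = 52/9
F^(4)(0) = -640/27
Dividing each by k! gives the coefficients c_0, ..., c_4.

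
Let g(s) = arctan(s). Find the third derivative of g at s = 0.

The coefficient of s^3 in the expansion is -1/3, so g′′′(0) = 3! * (-1/3) = -2.

-2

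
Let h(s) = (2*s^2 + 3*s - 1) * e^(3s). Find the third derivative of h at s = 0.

90

Multiply each power in the prefactor through the base expansion.
From the series, [s^3] h = 15; multiply by 3! = 6 to get 90.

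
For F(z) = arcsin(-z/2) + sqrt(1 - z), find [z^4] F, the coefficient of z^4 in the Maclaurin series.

-5/128

Combine the two series term by term.
[z^0] = 1;  [z^1] = -1;  [z^2] = -1/8;  [z^3] = -1/12;  [z^4] = -5/128.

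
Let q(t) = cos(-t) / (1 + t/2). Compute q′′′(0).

Expand each factor separately, then convolve coefficients.
The coefficient of t^3 in the expansion is 1/8, so q′′′(0) = 3! * (1/8) = 3/4.

3/4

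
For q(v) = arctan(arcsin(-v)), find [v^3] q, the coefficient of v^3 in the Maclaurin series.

Plug the Maclaurin series of the inner function into that of the outer and collect terms.
[v^0] = 0;  [v^1] = -1;  [v^2] = 0;  [v^3] = 1/6.

1/6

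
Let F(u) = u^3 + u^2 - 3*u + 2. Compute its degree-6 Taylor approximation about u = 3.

F(3) = 29
F′(3) = 30
F′′(3) = 20
F′′′(3) = 6
F^(4)(3) = 0
F^(5)(3) = 0
F^(6)(3) = 0
The Taylor polynomial is Σ F^(k)(3)/k! · (u - 3)^k.

(u - 3)^3 + 10*(u - 3)^2 + 30*(u - 3) + 29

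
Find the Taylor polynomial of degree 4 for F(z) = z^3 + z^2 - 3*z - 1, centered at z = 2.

(z - 2)^3 + 7*(z - 2)^2 + 13*(z - 2) + 5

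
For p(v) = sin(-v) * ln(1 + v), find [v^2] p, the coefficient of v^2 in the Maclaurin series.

-1

Expand each factor separately, then convolve coefficients.
[v^0] = 0;  [v^1] = 0;  [v^2] = -1.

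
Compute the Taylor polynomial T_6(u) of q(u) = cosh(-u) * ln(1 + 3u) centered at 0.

Expand each factor separately, then convolve coefficients.
[u^0] = 0;  [u^1] = 3;  [u^2] = -9/2;  [u^3] = 21/2;  [u^4] = -45/2;  [u^5] = 2129/40;  [u^6] = -2109/16.

-2109*u^6/16 + 2129*u^5/40 - 45*u^4/2 + 21*u^3/2 - 9*u^2/2 + 3*u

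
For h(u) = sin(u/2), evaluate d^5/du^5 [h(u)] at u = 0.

1/32

Apply the Taylor formula c_k = f^(k)(a)/k!.
The coefficient of u^5 in the expansion is 1/3840, so h^(5)(0) = 5! * (1/3840) = 1/32.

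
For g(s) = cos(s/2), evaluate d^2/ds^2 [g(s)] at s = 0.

-1/4

The coefficient of s^2 in the expansion is -1/8, so g′′(0) = 2! * (-1/8) = -1/4.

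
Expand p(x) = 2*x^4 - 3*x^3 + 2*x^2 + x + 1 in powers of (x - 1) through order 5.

p(1) = 3
p′(1) = 4
p′′(1) = 10
p′′′(1) = 30
p^(4)(1) = 48
p^(5)(1) = 0
Then c_k = p^(k)(1)/k! gives each Taylor coefficient.

2*(x - 1)^4 + 5*(x - 1)^3 + 5*(x - 1)^2 + 4*(x - 1) + 3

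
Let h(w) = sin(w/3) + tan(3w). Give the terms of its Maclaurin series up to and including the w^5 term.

Expand each term separately and add.
[w^0] = 0;  [w^1] = 10/3;  [w^2] = 0;  [w^3] = 1457/162;  [w^4] = 0;  [w^5] = 188957/5832.

188957*w^5/5832 + 1457*w^3/162 + 10*w/3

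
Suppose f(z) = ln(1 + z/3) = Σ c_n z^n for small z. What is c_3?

[z^0] = 0;  [z^1] = 1/3;  [z^2] = -1/18;  [z^3] = 1/81.

1/81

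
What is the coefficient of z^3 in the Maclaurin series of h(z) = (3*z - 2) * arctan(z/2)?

1/12

Multiply each power in the prefactor through the base expansion.
h(0) = 0
h′(0) = -1
h′′(0) = 3
h′′′(0) = 1/2
The Taylor polynomial is Σ h^(k)(0)/k! · z^k.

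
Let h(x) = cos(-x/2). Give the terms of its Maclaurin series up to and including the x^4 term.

Apply the Taylor formula c_k = f^(k)(a)/k!.
h(0) = 1
h′(0) = 0
h′′(0) = -1/4
h′′′(0) = 0
h^(4)(0) = 1/16

x^4/384 - x^2/8 + 1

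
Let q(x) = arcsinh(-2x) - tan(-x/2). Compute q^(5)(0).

-575/2

Combine the two series term by term.
The coefficient of x^5 in the expansion is -115/48, so q^(5)(0) = 5! * (-115/48) = -575/2.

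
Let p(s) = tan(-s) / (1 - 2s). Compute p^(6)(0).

Write out both Maclaurin series and multiply, keeping only the needed powers.
The coefficient of s^6 in the expansion is -524/15, so p^(6)(0) = 6! * (-524/15) = -25152.

-25152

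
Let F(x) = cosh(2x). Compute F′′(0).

The coefficient of x^2 in the expansion is 2, so F′′(0) = 2! * (2) = 4.

4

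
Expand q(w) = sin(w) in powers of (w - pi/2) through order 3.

1 - (w - pi/2)^2/2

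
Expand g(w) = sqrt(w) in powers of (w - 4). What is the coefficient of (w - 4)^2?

-1/64

Apply the Taylor formula c_k = f^(k)(a)/k!.
g(4) = 2
g′(4) = 1/4
g′′(4) = -1/32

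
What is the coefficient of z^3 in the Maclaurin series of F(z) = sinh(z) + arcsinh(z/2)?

7/48

Add the two expansions coefficient-wise.
[z^0] = 0;  [z^1] = 3/2;  [z^2] = 0;  [z^3] = 7/48.
So c_3 = F′′′(0)/3! = 7/48.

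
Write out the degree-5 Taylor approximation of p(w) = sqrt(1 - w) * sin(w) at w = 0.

Write out both Maclaurin series and multiply, keeping only the needed powers.

-19*w^5/1920 + w^4/48 - 7*w^3/24 - w^2/2 + w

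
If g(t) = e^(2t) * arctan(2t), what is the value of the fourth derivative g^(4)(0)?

-64

Take the Cauchy product of the two expansions.
The coefficient of t^4 in the expansion is -8/3, so g^(4)(0) = 4! * (-8/3) = -64.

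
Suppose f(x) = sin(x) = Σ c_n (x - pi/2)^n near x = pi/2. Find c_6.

-1/720

Use the known series and substitute for the argument.
f(pi/2) = 1
f′(pi/2) = 0
f′′(pi/2) = -1
f′′′(pi/2) = 0
f^(4)(pi/2) = 1
f^(5)(pi/2) = 0
f^(6)(pi/2) = -1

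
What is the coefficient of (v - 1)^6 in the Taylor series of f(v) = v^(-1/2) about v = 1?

Use the known series and substitute for the argument.
f(1) = 1
f′(1) = -1/2
f′′(1) = 3/4
f′′′(1) = -15/8
f^(4)(1) = 105/16
f^(5)(1) = -945/32
f^(6)(1) = 10395/64
So c_6 = f^(6)(1)/6! = 231/1024.

231/1024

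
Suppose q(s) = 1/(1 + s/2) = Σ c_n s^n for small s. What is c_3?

q(0) = 1
q′(0) = -1/2
q′′(0) = 1/2
q′′′(0) = -3/4
So c_3 = q′′′(0)/3! = -1/8.

-1/8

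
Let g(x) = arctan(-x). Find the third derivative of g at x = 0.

2

From the series, [x^3] g = 1/3; multiply by 3! = 6 to get 2.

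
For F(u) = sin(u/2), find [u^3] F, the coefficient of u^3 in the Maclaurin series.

F(0) = 0
F′(0) = 1/2
F′′(0) = 0
F′′′(0) = -1/8
Dividing each by k! gives the coefficients c_0, ..., c_3.

-1/48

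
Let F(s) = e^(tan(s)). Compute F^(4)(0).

9

Substitute the inner expansion into the outer series and collect powers.
From the series, [s^4] F = 3/8; multiply by 4! = 24 to get 9.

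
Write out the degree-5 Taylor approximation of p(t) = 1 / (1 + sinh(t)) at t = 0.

-181*t^5/120 + 4*t^4/3 - 7*t^3/6 + t^2 - t + 1

Write 1/(1+u) = 1 - u + u^2 - u^3 + ... and substitute the series for u.
[t^0] = 1;  [t^1] = -1;  [t^2] = 1;  [t^3] = -7/6;  [t^4] = 4/3;  [t^5] = -181/120.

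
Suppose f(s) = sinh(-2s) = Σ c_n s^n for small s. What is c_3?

-4/3

f(0) = 0
f′(0) = -2
f′′(0) = 0
f′′′(0) = -8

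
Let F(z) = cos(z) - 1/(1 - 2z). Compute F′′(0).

-9

Add the two expansions coefficient-wise.
The coefficient of z^2 in the expansion is -9/2, so F′′(0) = 2! * (-9/2) = -9.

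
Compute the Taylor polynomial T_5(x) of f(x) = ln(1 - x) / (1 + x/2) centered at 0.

Write out both Maclaurin series and multiply, keeping only the needed powers.

-19*x^5/120 - x^4/12 - x^3/3 - x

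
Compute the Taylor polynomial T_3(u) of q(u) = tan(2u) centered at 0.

8*u^3/3 + 2*u

[u^0] = 0;  [u^1] = 2;  [u^2] = 0;  [u^3] = 8/3.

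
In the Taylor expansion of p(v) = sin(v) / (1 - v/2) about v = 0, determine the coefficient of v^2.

Expand each factor separately, then convolve coefficients.
[v^0] = 0;  [v^1] = 1;  [v^2] = 1/2.

1/2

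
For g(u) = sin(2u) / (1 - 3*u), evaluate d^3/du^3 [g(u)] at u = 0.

Expand 1/(denominator) as a geometric series and multiply by the numerator's series.
The coefficient of u^3 in the expansion is 50/3, so g′′′(0) = 3! * (50/3) = 100.

100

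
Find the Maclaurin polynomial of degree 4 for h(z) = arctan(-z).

h(0) = 0
h′(0) = -1
h′′(0) = 0
h′′′(0) = 2
h^(4)(0) = 0
Dividing each by k! gives the coefficients c_0, ..., c_4.

z^3/3 - z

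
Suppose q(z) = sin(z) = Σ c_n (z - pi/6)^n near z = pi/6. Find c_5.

Apply the Taylor formula c_k = f^(k)(a)/k!.
q(pi/6) = 1/2
q′(pi/6) = sqrt(3)/2
q′′(pi/6) = -1/2
q′′′(pi/6) = -sqrt(3)/2
q^(4)(pi/6) = 1/2
q^(5)(pi/6) = sqrt(3)/2
The Taylor polynomial is Σ q^(k)(pi/6)/k! · (z - pi/6)^k.

sqrt(3)/240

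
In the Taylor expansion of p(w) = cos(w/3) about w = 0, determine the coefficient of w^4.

1/1944

p(0) = 1
p′(0) = 0
p′′(0) = -1/9
p′′′(0) = 0
p^(4)(0) = 1/81
Dividing each by k! gives the coefficients c_0, ..., c_4.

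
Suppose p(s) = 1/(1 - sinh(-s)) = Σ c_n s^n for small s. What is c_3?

-7/6

Let u equal the inner series; expand the outer function in u and truncate.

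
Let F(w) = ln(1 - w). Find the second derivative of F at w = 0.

-1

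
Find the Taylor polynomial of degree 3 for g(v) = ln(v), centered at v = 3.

g(3) = ln(3)
g′(3) = 1/3
g′′(3) = -1/9
g′′′(3) = 2/27
Then c_k = g^(k)(3)/k! gives each Taylor coefficient.

(v - 3)^3/81 - (v - 3)^2/18 + (v - 3)/3 + ln(3)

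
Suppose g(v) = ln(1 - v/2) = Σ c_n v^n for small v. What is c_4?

-1/64

g(0) = 0
g′(0) = -1/2
g′′(0) = -1/4
g′′′(0) = -1/4
g^(4)(0) = -3/8
Then c_k = g^(k)(0)/k! gives each Taylor coefficient.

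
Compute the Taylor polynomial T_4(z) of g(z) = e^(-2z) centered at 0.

Use the known series and substitute for the argument.
g(0) = 1
g′(0) = -2
g′′(0) = 4
g′′′(0) = -8
g^(4)(0) = 16

2*z^4/3 - 4*z^3/3 + 2*z^2 - 2*z + 1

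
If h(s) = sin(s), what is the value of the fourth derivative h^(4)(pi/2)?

1

Apply the Taylor formula c_k = f^(k)(a)/k!.
The coefficient of (s - pi/2)^4 in the expansion is 1/24, so h^(4)(pi/2) = 4! * (1/24) = 1.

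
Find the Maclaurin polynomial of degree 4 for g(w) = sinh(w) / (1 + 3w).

-55*w^4/2 + 55*w^3/6 - 3*w^2 + w

Multiply the two series term by term and collect like powers.
g(0) = 0
g′(0) = 1
g′′(0) = -6
g′′′(0) = 55
g^(4)(0) = -660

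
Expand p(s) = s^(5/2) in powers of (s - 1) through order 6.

p(1) = 1
p′(1) = 5/2
p′′(1) = 15/4
p′′′(1) = 15/8
p^(4)(1) = -15/16
p^(5)(1) = 45/32
p^(6)(1) = -225/64
The Taylor polynomial is Σ p^(k)(1)/k! · (s - 1)^k.

-5*(s - 1)^6/1024 + 3*(s - 1)^5/256 - 5*(s - 1)^4/128 + 5*(s - 1)^3/16 + 15*(s - 1)^2/8 + 5*(s - 1)/2 + 1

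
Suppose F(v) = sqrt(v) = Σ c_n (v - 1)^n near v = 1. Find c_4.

Compute the successive derivatives at the expansion point and divide by k!.
[(v - 1)^0] = 1;  [(v - 1)^1] = 1/2;  [(v - 1)^2] = -1/8;  [(v - 1)^3] = 1/16;  [(v - 1)^4] = -5/128.
So c_4 = F^(4)(1)/4! = -5/128.

-5/128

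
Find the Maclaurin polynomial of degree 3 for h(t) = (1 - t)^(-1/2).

5*t^3/16 + 3*t^2/8 + t/2 + 1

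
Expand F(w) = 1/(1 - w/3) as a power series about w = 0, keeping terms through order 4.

w^4/81 + w^3/27 + w^2/9 + w/3 + 1

F(0) = 1
F′(0) = 1/3
F′′(0) = 2/9
F′′′(0) = 2/9
F^(4)(0) = 8/27
Then c_k = F^(k)(0)/k! gives each Taylor coefficient.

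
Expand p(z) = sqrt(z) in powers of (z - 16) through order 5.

[(z - 16)^0] = 4;  [(z - 16)^1] = 1/8;  [(z - 16)^2] = -1/512;  [(z - 16)^3] = 1/16384;  [(z - 16)^4] = -5/2097152;  [(z - 16)^5] = 7/67108864.

7*(z - 16)^5/67108864 - 5*(z - 16)^4/2097152 + (z - 16)^3/16384 - (z - 16)^2/512 + (z - 16)/8 + 4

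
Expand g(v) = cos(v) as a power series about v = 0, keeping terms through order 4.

v^4/24 - v^2/2 + 1

g(0) = 1
g′(0) = 0
g′′(0) = -1
g′′′(0) = 0
g^(4)(0) = 1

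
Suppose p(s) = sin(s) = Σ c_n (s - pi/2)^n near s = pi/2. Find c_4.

1/24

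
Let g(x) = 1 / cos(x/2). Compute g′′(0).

Divide the numerator series by the denominator series (power-series long division).
The coefficient of x^2 in the expansion is 1/8, so g′′(0) = 2! * (1/8) = 1/4.

1/4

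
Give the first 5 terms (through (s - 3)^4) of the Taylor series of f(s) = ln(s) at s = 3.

f(3) = ln(3)
f′(3) = 1/3
f′′(3) = -1/9
f′′′(3) = 2/27
f^(4)(3) = -2/27

-(s - 3)^4/324 + (s - 3)^3/81 - (s - 3)^2/18 + (s - 3)/3 + ln(3)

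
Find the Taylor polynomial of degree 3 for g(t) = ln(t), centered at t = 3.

(t - 3)^3/81 - (t - 3)^2/18 + (t - 3)/3 + ln(3)

Compute the successive derivatives at the expansion point and divide by k!.
g(3) = ln(3)
g′(3) = 1/3
g′′(3) = -1/9
g′′′(3) = 2/27
The Taylor polynomial is Σ g^(k)(3)/k! · (t - 3)^k.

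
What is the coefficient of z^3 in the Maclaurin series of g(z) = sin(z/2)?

Apply the Taylor formula c_k = f^(k)(a)/k!.
g(0) = 0
g′(0) = 1/2
g′′(0) = 0
g′′′(0) = -1/8
So c_3 = g′′′(0)/3! = -1/48.

-1/48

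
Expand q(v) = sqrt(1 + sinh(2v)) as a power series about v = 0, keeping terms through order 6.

-2401*v^6/720 + 241*v^5/120 - 31*v^4/24 + 7*v^3/6 - v^2/2 + v + 1

Compose series: expand the inner function first, then feed it into the outer expansion.
q(0) = 1
q′(0) = 1
q′′(0) = -1
q′′′(0) = 7
q^(4)(0) = -31
q^(5)(0) = 241
q^(6)(0) = -2401
Dividing each by k! gives the coefficients c_0, ..., c_6.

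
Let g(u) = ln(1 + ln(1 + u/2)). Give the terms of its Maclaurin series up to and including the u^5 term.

Plug the Maclaurin series of the inner function into that of the outer and collect terms.
[u^0] = 0;  [u^1] = 1/2;  [u^2] = -1/4;  [u^3] = 7/48;  [u^4] = -35/384;  [u^5] = 19/320.

19*u^5/320 - 35*u^4/384 + 7*u^3/48 - u^2/4 + u/2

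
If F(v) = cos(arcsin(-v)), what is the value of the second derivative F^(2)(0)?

Let u equal the inner series; expand the outer function in u and truncate.
From the series, [v^2] F = -1/2; multiply by 2! = 2 to get -1.

-1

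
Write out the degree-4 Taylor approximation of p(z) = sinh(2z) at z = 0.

4*z^3/3 + 2*z

p(0) = 0
p′(0) = 2
p′′(0) = 0
p′′′(0) = 8
p^(4)(0) = 0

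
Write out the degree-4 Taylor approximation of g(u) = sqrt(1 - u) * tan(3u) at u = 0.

-75*u^4/16 + 69*u^3/8 - 3*u^2/2 + 3*u

Expand each factor separately, then convolve coefficients.
[u^0] = 0;  [u^1] = 3;  [u^2] = -3/2;  [u^3] = 69/8;  [u^4] = -75/16.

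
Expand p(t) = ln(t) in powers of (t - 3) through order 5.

(t - 3)^5/1215 - (t - 3)^4/324 + (t - 3)^3/81 - (t - 3)^2/18 + (t - 3)/3 + ln(3)

p(3) = ln(3)
p′(3) = 1/3
p′′(3) = -1/9
p′′′(3) = 2/27
p^(4)(3) = -2/27
p^(5)(3) = 8/81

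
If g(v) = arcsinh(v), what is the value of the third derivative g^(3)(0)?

-1

Use the known series and substitute for the argument.
The coefficient of v^3 in the expansion is -1/6, so g′′′(0) = 3! * (-1/6) = -1.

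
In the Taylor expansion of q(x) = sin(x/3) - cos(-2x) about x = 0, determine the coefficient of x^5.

Combine the two series term by term.
q(0) = -1
q′(0) = 1/3
q′′(0) = 4
q′′′(0) = -1/27
q^(4)(0) = -16
q^(5)(0) = 1/243
So c_5 = q^(5)(0)/5! = 1/29160.

1/29160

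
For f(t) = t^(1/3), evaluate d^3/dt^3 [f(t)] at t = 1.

10/27

The coefficient of (t - 1)^3 in the expansion is 5/81, so f′′′(1) = 3! * (5/81) = 10/27.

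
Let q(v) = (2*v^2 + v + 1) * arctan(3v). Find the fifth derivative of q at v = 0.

3672

Multiply each power in the prefactor through the base expansion.
The coefficient of v^5 in the expansion is 153/5, so q^(5)(0) = 5! * (153/5) = 3672.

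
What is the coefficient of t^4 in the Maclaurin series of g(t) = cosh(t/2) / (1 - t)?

Take the Cauchy product of the two expansions.
g(0) = 1
g′(0) = 1
g′′(0) = 9/4
g′′′(0) = 27/4
g^(4)(0) = 433/16

433/384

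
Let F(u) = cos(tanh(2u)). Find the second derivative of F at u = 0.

-4

Let u equal the inner series; expand the outer function in u and truncate.
From the series, [u^2] F = -2; multiply by 2! = 2 to get -4.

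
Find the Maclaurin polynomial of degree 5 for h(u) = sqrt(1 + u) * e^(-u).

503*u^5/3840 - 79*u^4/384 + 13*u^3/48 - u^2/8 - u/2 + 1

Expand each factor separately, then convolve coefficients.
h(0) = 1
h′(0) = -1/2
h′′(0) = -1/4
h′′′(0) = 13/8
h^(4)(0) = -79/16
h^(5)(0) = 503/32
The Taylor polynomial is Σ h^(k)(0)/k! · u^k.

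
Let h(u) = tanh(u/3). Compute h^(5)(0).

16/243

The coefficient of u^5 in the expansion is 2/3645, so h^(5)(0) = 5! * (2/3645) = 16/243.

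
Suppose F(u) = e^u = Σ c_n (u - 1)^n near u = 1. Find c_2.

e/2

F(1) = e
F′(1) = e
F′′(1) = e
Dividing each by k! gives the coefficients c_0, ..., c_2.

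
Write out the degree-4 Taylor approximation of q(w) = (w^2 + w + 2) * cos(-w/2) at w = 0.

-23*w^4/192 - w^3/8 + 3*w^2/4 + w + 2

Shift and add copies of the series according to the polynomial's terms.
[w^0] = 2;  [w^1] = 1;  [w^2] = 3/4;  [w^3] = -1/8;  [w^4] = -23/192.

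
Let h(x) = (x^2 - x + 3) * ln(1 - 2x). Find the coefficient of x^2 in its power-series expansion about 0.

Shift and add copies of the series according to the polynomial's terms.
So c_2 = h′′(0)/2! = -4.

-4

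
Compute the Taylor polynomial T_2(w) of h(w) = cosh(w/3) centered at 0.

w^2/18 + 1

h(0) = 1
h′(0) = 0
h′′(0) = 1/9
Then c_k = h^(k)(0)/k! gives each Taylor coefficient.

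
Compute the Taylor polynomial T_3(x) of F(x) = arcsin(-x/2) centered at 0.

-x^3/48 - x/2

F(0) = 0
F′(0) = -1/2
F′′(0) = 0
F′′′(0) = -1/8
Dividing each by k! gives the coefficients c_0, ..., c_3.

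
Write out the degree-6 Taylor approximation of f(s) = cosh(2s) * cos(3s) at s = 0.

407*s^6/144 - 119*s^4/24 - 5*s^2/2 + 1

Write out both Maclaurin series and multiply, keeping only the needed powers.
f(0) = 1
f′(0) = 0
f′′(0) = -5
f′′′(0) = 0
f^(4)(0) = -119
f^(5)(0) = 0
f^(6)(0) = 2035
The Taylor polynomial is Σ f^(k)(0)/k! · s^k.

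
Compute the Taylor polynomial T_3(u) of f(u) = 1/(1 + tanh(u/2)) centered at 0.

-u^3/12 + u^2/4 - u/2 + 1

Compose series: expand the inner function first, then feed it into the outer expansion.
f(0) = 1
f′(0) = -1/2
f′′(0) = 1/2
f′′′(0) = -1/2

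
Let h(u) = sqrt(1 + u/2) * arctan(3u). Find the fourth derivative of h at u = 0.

Take the Cauchy product of the two expansions.
The coefficient of u^4 in the expansion is -285/128, so h^(4)(0) = 4! * (-285/128) = -855/16.

-855/16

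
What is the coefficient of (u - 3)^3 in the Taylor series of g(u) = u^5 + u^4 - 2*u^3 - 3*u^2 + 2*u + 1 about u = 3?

100

Use the known series and substitute for the argument.
g(3) = 250
g′(3) = 443
g′′(3) = 606
g′′′(3) = 600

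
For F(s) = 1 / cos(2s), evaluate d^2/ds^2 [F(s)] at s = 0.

4

Divide the numerator series by the denominator series (power-series long division).
From the series, [s^2] F = 2; multiply by 2! = 2 to get 4.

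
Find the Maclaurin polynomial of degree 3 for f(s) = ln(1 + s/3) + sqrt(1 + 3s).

2203*s^3/1296 - 85*s^2/72 + 11*s/6 + 1

Expand each term separately and add.
f(0) = 1
f′(0) = 11/6
f′′(0) = -85/36
f′′′(0) = 2203/216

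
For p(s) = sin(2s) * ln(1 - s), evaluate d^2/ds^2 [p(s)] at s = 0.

-4

Multiply the two series term by term and collect like powers.
From the series, [s^2] p = -2; multiply by 2! = 2 to get -4.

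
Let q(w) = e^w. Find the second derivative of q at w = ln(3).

From the series, [(w - ln(3))^2] q = 3/2; multiply by 2! = 2 to get 3.

3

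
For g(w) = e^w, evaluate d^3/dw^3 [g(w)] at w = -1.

e^(-1)

The coefficient of (w + 1)^3 in the expansion is e^(-1)/6, so g′′′(-1) = 3! * (e^(-1)/6) = e^(-1).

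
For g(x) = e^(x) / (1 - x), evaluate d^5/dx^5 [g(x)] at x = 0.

326

Multiply the numerator's expansion by the denominator's geometric series.
The coefficient of x^5 in the expansion is 163/60, so g^(5)(0) = 5! * (163/60) = 326.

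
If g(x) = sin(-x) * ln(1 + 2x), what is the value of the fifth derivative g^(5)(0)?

Expand each factor separately, then convolve coefficients.
The coefficient of x^5 in the expansion is 11/3, so g^(5)(0) = 5! * (11/3) = 440.

440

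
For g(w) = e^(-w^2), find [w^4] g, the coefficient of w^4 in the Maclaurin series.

Compute the successive derivatives at the expansion point and divide by k!.
[w^0] = 1;  [w^1] = 0;  [w^2] = -1;  [w^3] = 0;  [w^4] = 1/2.

1/2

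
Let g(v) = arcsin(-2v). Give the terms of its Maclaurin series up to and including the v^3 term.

Use the known series and substitute for the argument.

-4*v^3/3 - 2*v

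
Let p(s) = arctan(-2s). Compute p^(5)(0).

From the series, [s^5] p = -32/5; multiply by 5! = 120 to get -768.

-768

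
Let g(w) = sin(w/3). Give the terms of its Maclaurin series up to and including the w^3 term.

-w^3/162 + w/3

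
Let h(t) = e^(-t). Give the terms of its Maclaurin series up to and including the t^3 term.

[t^0] = 1;  [t^1] = -1;  [t^2] = 1/2;  [t^3] = -1/6.

-t^3/6 + t^2/2 - t + 1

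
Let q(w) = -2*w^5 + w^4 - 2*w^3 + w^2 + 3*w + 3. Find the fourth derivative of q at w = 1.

The coefficient of (w - 1)^4 in the expansion is -9, so q^(4)(1) = 4! * (-9) = -216.

-216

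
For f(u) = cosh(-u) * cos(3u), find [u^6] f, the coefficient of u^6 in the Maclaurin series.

22/45

Multiply the two series term by term and collect like powers.
[u^0] = 1;  [u^1] = 0;  [u^2] = -4;  [u^3] = 0;  [u^4] = 7/6;  [u^5] = 0;  [u^6] = 22/45.
So c_6 = f^(6)(0)/6! = 22/45.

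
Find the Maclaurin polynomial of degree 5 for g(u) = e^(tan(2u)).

Substitute the inner expansion into the outer series and collect powers.
g(0) = 1
g′(0) = 2
g′′(0) = 4
g′′′(0) = 24
g^(4)(0) = 144
g^(5)(0) = 1184

148*u^5/15 + 6*u^4 + 4*u^3 + 2*u^2 + 2*u + 1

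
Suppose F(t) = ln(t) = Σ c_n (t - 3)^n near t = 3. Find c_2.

Compute the successive derivatives at the expansion point and divide by k!.
F(3) = ln(3)
F′(3) = 1/3
F′′(3) = -1/9
So c_2 = F′′(3)/2! = -1/18.

-1/18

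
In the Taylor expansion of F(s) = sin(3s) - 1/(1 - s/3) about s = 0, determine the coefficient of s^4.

-1/81

Expand each term separately and add.
[s^0] = -1;  [s^1] = 8/3;  [s^2] = -1/9;  [s^3] = -245/54;  [s^4] = -1/81.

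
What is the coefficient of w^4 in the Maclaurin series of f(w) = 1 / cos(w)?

5/24

Write the quotient as an unknown series and match coefficients against numerator = denominator · series.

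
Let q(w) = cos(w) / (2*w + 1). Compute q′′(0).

7

Expand 1/(denominator) as a geometric series and multiply by the numerator's series.
The coefficient of w^2 in the expansion is 7/2, so q′′(0) = 2! * (7/2) = 7.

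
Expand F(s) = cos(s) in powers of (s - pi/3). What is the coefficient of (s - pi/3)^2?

-1/4

Apply the Taylor formula c_k = f^(k)(a)/k!.
F(pi/3) = 1/2
F′(pi/3) = -sqrt(3)/2
F′′(pi/3) = -1/2
The Taylor polynomial is Σ F^(k)(pi/3)/k! · (s - pi/3)^k.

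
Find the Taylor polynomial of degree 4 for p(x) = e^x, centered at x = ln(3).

p(ln(3)) = 3
p′(ln(3)) = 3
p′′(ln(3)) = 3
p′′′(ln(3)) = 3
p^(4)(ln(3)) = 3

(x - ln(3))^4/8 + (x - ln(3))^3/2 + 3*(x - ln(3))^2/2 + 3*(x - ln(3)) + 3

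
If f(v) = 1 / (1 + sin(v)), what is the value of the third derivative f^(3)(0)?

Expand as Σ (-1)^k u^k with u equal to the inner function's series.
The coefficient of v^3 in the expansion is -5/6, so f′′′(0) = 3! * (-5/6) = -5.

-5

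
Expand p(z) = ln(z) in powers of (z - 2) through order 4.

[(z - 2)^0] = ln(2);  [(z - 2)^1] = 1/2;  [(z - 2)^2] = -1/8;  [(z - 2)^3] = 1/24;  [(z - 2)^4] = -1/64.

-(z - 2)^4/64 + (z - 2)^3/24 - (z - 2)^2/8 + (z - 2)/2 + ln(2)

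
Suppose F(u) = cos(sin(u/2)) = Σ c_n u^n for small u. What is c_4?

5/384

Let u equal the inner series; expand the outer function in u and truncate.
F(0) = 1
F′(0) = 0
F′′(0) = -1/4
F′′′(0) = 0
F^(4)(0) = 5/16
So c_4 = F^(4)(0)/4! = 5/384.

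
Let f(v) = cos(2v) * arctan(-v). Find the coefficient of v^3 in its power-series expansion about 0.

7/3

Take the Cauchy product of the two expansions.
f(0) = 0
f′(0) = -1
f′′(0) = 0
f′′′(0) = 14
So c_3 = f′′′(0)/3! = 7/3.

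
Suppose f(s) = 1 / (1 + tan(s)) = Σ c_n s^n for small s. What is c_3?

-4/3

Expand as Σ (-1)^k u^k with u equal to the inner function's series.
[s^0] = 1;  [s^1] = -1;  [s^2] = 1;  [s^3] = -4/3.
So c_3 = f′′′(0)/3! = -4/3.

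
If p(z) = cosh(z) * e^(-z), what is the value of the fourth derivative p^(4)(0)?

8

Expand each factor separately, then convolve coefficients.
The coefficient of z^4 in the expansion is 1/3, so p^(4)(0) = 4! * (1/3) = 8.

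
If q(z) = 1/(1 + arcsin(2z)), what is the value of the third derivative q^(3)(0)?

Substitute the inner expansion into the outer series and collect powers.
The coefficient of z^3 in the expansion is -28/3, so q′′′(0) = 3! * (-28/3) = -56.

-56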